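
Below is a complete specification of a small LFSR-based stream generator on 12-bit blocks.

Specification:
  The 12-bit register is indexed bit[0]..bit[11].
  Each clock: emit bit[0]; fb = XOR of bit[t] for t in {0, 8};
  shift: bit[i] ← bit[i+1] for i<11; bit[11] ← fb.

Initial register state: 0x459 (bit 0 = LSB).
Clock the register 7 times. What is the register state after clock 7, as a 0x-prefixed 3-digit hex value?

reg_0 = 0x459
clock 1: out=1, reg = 0xA2C
clock 2: out=0, reg = 0x516
clock 3: out=0, reg = 0xA8B
clock 4: out=1, reg = 0xD45
clock 5: out=1, reg = 0x6A2
clock 6: out=0, reg = 0x351
clock 7: out=1, reg = 0x1A8

0x1A8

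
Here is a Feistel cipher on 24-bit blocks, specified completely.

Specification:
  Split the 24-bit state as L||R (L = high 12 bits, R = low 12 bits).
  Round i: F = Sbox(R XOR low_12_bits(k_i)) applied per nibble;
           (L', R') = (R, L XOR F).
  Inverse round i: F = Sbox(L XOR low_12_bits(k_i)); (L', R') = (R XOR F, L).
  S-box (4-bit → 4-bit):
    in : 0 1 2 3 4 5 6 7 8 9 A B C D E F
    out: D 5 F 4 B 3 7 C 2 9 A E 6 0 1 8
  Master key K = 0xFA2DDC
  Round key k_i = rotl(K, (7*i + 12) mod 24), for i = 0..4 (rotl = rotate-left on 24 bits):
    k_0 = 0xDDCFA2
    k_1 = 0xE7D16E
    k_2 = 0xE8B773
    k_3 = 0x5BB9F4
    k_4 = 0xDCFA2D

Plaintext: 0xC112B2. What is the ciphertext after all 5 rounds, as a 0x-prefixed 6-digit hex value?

s_0 = plaintext = 0xC112B2
s_1 = Round(s_0, k_0) = 0x2B2C4C
s_2 = Round(s_1, k_1) = 0xC4C24D
s_3 = Round(s_2, k_2) = 0x24DF0D
s_4 = Round(s_3, k_3) = 0xF0D5C4
s_5 = Round(s_4, k_4) = 0x5C4714

0x5C4714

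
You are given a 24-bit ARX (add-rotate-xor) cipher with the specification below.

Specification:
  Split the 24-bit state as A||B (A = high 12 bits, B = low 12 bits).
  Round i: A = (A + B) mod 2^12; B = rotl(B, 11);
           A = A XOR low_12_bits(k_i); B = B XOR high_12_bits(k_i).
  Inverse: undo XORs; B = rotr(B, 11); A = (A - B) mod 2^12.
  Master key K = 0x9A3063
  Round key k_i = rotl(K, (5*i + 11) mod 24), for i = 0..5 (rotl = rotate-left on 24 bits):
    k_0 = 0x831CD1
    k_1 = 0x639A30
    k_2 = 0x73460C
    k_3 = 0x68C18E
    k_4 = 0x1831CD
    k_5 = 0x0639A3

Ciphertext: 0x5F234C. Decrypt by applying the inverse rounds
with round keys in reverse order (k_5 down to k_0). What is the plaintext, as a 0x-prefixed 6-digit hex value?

s_0 = ciphertext = 0x5F234C
s_1 = InvRound(s_0, k_5) = 0x5F365E
s_2 = InvRound(s_1, k_4) = 0x484FBA
s_3 = InvRound(s_2, k_3) = 0x29D26D
s_4 = InvRound(s_3, k_2) = 0x9DFAB2
s_5 = InvRound(s_4, k_1) = 0xAD8917
s_6 = InvRound(s_5, k_0) = 0x3BD24C

0x3BD24C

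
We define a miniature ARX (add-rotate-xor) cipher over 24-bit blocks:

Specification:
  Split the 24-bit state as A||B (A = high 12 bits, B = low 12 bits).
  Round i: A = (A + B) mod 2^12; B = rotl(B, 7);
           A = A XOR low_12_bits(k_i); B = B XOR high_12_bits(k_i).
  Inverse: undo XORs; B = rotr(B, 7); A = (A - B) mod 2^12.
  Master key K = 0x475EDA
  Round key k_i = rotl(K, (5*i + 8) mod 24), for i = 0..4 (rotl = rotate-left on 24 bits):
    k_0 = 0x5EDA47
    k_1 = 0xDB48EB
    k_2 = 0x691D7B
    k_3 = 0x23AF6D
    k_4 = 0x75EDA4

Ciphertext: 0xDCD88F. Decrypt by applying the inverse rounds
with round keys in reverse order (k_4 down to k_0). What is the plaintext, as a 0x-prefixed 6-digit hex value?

s_0 = ciphertext = 0xDCD88F
s_1 = InvRound(s_0, k_4) = 0x62AA3F
s_2 = InvRound(s_1, k_3) = 0x8970B0
s_3 = InvRound(s_2, k_2) = 0x1C042C
s_4 = InvRound(s_3, k_1) = 0x618313
s_5 = InvRound(s_4, k_0) = 0xC92FCD

0xC92FCD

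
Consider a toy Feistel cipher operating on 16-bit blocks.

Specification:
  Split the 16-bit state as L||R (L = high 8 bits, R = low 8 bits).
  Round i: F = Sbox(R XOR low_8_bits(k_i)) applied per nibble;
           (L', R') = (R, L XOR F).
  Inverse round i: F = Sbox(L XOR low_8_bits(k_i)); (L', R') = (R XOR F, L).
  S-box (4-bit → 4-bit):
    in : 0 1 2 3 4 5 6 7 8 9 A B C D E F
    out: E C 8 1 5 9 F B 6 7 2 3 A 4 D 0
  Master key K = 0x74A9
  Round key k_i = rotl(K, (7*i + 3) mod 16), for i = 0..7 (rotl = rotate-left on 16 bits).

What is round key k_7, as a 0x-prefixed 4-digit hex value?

K = 0x74A9
k_0 = rotl(K, (7*0+3) mod 16) = rotl(K, 3) = 0xA54B
k_1 = rotl(K, (7*1+3) mod 16) = rotl(K, 10) = 0xA5D2
k_2 = rotl(K, (7*2+3) mod 16) = rotl(K, 1) = 0xE952
k_3 = rotl(K, (7*3+3) mod 16) = rotl(K, 8) = 0xA974
k_4 = rotl(K, (7*4+3) mod 16) = rotl(K, 15) = 0xBA54
k_5 = rotl(K, (7*5+3) mod 16) = rotl(K, 6) = 0x2A5D
k_6 = rotl(K, (7*6+3) mod 16) = rotl(K, 13) = 0x2E95
k_7 = rotl(K, (7*7+3) mod 16) = rotl(K, 4) = 0x4A97

0x4A97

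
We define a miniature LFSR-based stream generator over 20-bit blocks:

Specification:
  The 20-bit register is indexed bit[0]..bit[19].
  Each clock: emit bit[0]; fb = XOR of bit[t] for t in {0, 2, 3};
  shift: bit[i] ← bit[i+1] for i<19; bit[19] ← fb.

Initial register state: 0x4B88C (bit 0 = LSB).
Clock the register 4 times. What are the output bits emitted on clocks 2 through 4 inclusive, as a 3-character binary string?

reg_0 = 0x4B88C
clock 1: out=0, reg = 0x25C46
clock 2: out=0, reg = 0x92E23
clock 3: out=1, reg = 0xC9711
clock 4: out=1, reg = 0xE4B88

011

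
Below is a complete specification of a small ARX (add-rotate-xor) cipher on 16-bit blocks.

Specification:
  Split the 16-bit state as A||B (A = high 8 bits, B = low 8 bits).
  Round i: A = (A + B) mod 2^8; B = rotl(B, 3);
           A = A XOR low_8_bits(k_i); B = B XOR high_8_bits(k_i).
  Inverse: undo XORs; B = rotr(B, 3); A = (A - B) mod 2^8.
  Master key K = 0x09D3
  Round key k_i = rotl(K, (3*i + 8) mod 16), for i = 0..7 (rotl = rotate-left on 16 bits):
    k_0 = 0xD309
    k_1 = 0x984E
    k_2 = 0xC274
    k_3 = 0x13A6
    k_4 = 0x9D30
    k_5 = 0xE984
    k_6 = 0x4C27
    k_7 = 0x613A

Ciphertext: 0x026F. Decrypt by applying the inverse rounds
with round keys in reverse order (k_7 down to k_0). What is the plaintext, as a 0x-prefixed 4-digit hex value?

0xD565

s_0 = ciphertext = 0x026F
s_1 = InvRound(s_0, k_7) = 0x77C1
s_2 = InvRound(s_1, k_6) = 0x9FB1
s_3 = InvRound(s_2, k_5) = 0x100B
s_4 = InvRound(s_3, k_4) = 0x4ED2
s_5 = InvRound(s_4, k_3) = 0xB038
s_6 = InvRound(s_5, k_2) = 0x655F
s_7 = InvRound(s_6, k_1) = 0x33F8
s_8 = InvRound(s_7, k_0) = 0xD565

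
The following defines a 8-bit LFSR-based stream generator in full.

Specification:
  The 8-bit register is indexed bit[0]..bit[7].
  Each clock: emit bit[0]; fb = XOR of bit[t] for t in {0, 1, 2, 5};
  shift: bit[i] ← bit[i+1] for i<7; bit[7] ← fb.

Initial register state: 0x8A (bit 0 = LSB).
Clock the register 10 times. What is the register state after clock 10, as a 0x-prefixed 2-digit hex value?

0x08

reg_0 = 0x8A
clock 1: out=0, reg = 0xC5
clock 2: out=1, reg = 0x62
clock 3: out=0, reg = 0x31
clock 4: out=1, reg = 0x18
clock 5: out=0, reg = 0x0C
clock 6: out=0, reg = 0x86
clock 7: out=0, reg = 0x43
clock 8: out=1, reg = 0x21
clock 9: out=1, reg = 0x10
clock 10: out=0, reg = 0x08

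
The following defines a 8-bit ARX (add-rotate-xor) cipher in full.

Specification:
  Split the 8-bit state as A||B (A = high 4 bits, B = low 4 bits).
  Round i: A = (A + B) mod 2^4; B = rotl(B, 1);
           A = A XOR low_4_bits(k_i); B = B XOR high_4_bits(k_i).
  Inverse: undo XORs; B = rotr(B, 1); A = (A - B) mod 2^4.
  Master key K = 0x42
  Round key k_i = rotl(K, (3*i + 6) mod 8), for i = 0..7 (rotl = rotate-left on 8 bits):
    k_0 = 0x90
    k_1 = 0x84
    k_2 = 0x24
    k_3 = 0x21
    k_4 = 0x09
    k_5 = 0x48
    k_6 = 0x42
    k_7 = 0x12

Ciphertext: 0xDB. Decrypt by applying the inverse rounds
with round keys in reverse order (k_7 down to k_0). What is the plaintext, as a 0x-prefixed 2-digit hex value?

s_0 = ciphertext = 0xDB
s_1 = InvRound(s_0, k_7) = 0xA5
s_2 = InvRound(s_1, k_6) = 0x08
s_3 = InvRound(s_2, k_5) = 0x26
s_4 = InvRound(s_3, k_4) = 0x83
s_5 = InvRound(s_4, k_3) = 0x18
s_6 = InvRound(s_5, k_2) = 0x05
s_7 = InvRound(s_6, k_1) = 0x6E
s_8 = InvRound(s_7, k_0) = 0xBB

0xBB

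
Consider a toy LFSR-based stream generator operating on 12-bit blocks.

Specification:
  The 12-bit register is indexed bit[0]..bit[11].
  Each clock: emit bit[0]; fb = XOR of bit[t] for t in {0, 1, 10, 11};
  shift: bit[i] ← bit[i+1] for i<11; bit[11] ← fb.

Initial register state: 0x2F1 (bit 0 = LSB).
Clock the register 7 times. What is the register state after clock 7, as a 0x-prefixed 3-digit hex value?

0x065

reg_0 = 0x2F1
clock 1: out=1, reg = 0x978
clock 2: out=0, reg = 0xCBC
clock 3: out=0, reg = 0x65E
clock 4: out=0, reg = 0x32F
clock 5: out=1, reg = 0x197
clock 6: out=1, reg = 0x0CB
clock 7: out=1, reg = 0x065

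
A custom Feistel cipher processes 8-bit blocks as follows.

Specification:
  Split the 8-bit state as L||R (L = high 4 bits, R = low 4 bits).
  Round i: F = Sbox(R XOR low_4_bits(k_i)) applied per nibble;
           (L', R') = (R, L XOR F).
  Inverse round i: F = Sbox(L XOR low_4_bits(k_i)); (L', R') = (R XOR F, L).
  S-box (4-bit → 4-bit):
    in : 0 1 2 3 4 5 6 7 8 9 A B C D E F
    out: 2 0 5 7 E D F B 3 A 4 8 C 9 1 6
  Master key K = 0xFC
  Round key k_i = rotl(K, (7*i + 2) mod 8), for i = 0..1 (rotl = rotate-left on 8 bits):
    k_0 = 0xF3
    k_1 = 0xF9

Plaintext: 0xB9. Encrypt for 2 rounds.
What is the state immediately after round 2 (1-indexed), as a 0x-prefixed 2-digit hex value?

0xF6

s_0 = plaintext = 0xB9
s_1 = Round(s_0, k_0) = 0x9F
s_2 = Round(s_1, k_1) = 0xF6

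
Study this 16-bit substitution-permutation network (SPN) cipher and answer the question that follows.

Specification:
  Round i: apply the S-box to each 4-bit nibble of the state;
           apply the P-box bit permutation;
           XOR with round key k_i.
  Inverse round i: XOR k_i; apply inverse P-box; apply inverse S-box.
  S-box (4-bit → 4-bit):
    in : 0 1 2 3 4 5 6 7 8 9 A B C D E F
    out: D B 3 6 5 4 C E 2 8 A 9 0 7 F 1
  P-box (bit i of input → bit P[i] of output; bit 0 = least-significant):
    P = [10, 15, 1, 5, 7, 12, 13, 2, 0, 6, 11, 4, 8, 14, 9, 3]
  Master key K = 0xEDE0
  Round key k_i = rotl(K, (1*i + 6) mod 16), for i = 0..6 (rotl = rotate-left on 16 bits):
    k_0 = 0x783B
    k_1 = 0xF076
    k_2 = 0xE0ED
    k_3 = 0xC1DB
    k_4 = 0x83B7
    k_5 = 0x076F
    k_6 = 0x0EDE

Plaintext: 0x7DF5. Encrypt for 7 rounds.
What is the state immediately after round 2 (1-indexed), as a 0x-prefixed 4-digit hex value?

s_0 = plaintext = 0x7DF5
s_1 = Round(s_0, k_0) = 0x32F0
s_2 = Round(s_1, k_1) = 0xB695
s_3 = Round(s_2, k_2) = 0xE9F3
s_4 = Round(s_3, k_3) = 0x0241
s_5 = Round(s_4, k_4) = 0x245E
s_6 = Round(s_5, k_5) = 0xEA4C
s_7 = Round(s_6, k_6) = 0x6D06

0xB695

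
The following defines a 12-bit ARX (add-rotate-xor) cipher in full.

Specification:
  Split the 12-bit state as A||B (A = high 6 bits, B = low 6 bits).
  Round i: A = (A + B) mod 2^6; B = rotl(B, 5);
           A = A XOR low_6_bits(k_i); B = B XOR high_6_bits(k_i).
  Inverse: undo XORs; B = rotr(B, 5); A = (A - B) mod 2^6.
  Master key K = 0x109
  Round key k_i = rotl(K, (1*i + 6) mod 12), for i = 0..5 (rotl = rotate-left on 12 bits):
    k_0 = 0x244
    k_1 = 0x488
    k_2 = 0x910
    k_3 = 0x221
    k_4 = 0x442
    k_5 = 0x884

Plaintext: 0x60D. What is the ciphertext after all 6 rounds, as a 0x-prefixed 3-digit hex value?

0x4FA

s_0 = plaintext = 0x60D
s_1 = Round(s_0, k_0) = 0x86F
s_2 = Round(s_1, k_1) = 0x625
s_3 = Round(s_2, k_2) = 0xB56
s_4 = Round(s_3, k_3) = 0x883
s_5 = Round(s_4, k_4) = 0x9F0
s_6 = Round(s_5, k_5) = 0x4FA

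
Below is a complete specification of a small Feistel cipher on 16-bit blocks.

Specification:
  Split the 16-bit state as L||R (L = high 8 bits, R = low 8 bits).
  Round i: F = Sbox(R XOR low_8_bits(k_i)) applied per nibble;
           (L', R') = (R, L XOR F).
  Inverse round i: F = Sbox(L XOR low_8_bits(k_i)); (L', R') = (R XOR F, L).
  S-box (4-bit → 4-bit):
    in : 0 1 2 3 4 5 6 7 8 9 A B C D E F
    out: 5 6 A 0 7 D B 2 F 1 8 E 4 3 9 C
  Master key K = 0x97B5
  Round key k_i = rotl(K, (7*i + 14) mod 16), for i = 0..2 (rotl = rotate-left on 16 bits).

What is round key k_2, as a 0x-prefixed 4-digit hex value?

0x597B

K = 0x97B5
k_0 = rotl(K, (7*0+14) mod 16) = rotl(K, 14) = 0x65ED
k_1 = rotl(K, (7*1+14) mod 16) = rotl(K, 5) = 0xF6B2
k_2 = rotl(K, (7*2+14) mod 16) = rotl(K, 12) = 0x597B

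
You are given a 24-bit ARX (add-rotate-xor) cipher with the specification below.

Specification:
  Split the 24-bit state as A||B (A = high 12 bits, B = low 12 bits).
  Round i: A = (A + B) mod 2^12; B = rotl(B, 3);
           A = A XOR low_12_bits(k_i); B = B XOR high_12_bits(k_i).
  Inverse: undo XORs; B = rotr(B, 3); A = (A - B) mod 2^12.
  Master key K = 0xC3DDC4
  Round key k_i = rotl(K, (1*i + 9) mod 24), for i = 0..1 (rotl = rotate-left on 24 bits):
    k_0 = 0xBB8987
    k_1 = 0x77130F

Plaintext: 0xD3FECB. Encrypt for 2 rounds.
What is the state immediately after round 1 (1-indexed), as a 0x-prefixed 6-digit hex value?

s_0 = plaintext = 0xD3FECB
s_1 = Round(s_0, k_0) = 0x58DDE7
s_2 = Round(s_1, k_1) = 0x07B84F

0x58DDE7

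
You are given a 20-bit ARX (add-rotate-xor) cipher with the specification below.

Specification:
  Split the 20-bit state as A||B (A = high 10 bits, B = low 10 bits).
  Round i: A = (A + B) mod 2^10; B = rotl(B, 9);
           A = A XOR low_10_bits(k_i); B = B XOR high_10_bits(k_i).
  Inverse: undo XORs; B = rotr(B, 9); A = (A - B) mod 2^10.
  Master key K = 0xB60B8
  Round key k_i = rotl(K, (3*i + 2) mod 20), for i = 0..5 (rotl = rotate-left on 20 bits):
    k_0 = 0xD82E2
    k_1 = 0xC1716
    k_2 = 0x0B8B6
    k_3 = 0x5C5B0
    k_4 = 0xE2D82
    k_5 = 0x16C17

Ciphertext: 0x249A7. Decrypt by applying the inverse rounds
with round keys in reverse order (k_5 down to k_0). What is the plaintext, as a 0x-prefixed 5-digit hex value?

s_0 = ciphertext = 0x249A7
s_1 = InvRound(s_0, k_5) = 0x237F8
s_2 = InvRound(s_1, k_4) = 0x0A4E6
s_3 = InvRound(s_2, k_3) = 0x9AF2E
s_4 = InvRound(s_3, k_2) = 0x37201
s_5 = InvRound(s_4, k_1) = 0x70A08
s_6 = InvRound(s_5, k_0) = 0x142D0

0x142D0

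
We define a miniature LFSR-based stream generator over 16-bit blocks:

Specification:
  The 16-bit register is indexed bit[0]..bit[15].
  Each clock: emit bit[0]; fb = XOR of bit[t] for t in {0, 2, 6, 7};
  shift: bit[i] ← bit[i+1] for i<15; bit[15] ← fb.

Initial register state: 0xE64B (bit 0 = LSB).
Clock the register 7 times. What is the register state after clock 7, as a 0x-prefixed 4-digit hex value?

0x19CC

reg_0 = 0xE64B
clock 1: out=1, reg = 0x7325
clock 2: out=1, reg = 0x3992
clock 3: out=0, reg = 0x9CC9
clock 4: out=1, reg = 0xCE64
clock 5: out=0, reg = 0x6732
clock 6: out=0, reg = 0x3399
clock 7: out=1, reg = 0x19CC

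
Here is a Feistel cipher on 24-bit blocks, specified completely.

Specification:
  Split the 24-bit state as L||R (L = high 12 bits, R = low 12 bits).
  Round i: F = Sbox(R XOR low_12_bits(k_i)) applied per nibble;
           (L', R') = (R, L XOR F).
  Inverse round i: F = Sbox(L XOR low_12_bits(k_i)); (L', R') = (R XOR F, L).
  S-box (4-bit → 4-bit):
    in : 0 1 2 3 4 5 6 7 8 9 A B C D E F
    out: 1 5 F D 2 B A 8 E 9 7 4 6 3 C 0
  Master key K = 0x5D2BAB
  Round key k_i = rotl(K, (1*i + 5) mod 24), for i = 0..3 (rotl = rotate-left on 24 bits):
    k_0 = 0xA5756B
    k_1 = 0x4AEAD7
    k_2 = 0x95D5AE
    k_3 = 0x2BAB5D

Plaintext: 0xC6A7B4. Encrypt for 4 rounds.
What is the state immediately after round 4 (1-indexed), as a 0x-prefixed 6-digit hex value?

s_0 = plaintext = 0xC6A7B4
s_1 = Round(s_0, k_0) = 0x7B435A
s_2 = Round(s_1, k_1) = 0x35AE57
s_3 = Round(s_2, k_2) = 0xE57753
s_4 = Round(s_3, k_3) = 0x75384B

0x75384B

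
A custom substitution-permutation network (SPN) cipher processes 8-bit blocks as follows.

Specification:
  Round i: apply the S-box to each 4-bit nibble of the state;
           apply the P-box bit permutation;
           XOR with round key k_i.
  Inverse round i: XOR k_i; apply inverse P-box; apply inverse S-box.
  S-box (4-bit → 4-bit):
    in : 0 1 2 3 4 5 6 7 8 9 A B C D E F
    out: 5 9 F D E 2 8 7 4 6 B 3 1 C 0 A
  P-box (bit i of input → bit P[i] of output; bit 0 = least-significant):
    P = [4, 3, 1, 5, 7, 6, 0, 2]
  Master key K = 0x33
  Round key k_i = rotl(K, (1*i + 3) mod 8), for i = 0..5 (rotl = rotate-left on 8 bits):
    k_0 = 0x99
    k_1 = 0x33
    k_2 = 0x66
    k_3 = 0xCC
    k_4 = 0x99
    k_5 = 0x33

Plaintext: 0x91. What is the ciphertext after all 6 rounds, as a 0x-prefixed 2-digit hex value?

0xBB

s_0 = plaintext = 0x91
s_1 = Round(s_0, k_0) = 0xE8
s_2 = Round(s_1, k_1) = 0x31
s_3 = Round(s_2, k_2) = 0xD3
s_4 = Round(s_3, k_3) = 0xFB
s_5 = Round(s_4, k_4) = 0xC5
s_6 = Round(s_5, k_5) = 0xBB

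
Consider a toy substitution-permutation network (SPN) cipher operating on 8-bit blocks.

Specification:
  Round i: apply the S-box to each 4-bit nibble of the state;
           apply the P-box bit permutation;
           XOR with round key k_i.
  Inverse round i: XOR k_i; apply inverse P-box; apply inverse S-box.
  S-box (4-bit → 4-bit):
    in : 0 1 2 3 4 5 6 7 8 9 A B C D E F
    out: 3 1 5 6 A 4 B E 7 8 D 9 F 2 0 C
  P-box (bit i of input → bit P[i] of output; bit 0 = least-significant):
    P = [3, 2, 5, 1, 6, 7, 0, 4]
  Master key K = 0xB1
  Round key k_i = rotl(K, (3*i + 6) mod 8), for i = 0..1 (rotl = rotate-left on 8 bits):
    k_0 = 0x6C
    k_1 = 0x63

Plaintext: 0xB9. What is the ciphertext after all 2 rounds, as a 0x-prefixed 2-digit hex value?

s_0 = plaintext = 0xB9
s_1 = Round(s_0, k_0) = 0x3E
s_2 = Round(s_1, k_1) = 0xE2

0xE2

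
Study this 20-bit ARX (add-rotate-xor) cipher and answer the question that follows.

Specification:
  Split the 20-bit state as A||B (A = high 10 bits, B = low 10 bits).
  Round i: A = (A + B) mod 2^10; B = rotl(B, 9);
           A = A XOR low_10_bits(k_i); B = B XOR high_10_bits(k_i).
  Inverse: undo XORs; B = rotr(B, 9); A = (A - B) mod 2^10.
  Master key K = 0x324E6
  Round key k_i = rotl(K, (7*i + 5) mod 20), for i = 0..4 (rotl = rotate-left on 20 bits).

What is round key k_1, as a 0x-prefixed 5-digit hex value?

K = 0x324E6
k_0 = rotl(K, (7*0+5) mod 20) = rotl(K, 5) = 0x49CC6
k_1 = rotl(K, (7*1+5) mod 20) = rotl(K, 12) = 0xE6324

0xE6324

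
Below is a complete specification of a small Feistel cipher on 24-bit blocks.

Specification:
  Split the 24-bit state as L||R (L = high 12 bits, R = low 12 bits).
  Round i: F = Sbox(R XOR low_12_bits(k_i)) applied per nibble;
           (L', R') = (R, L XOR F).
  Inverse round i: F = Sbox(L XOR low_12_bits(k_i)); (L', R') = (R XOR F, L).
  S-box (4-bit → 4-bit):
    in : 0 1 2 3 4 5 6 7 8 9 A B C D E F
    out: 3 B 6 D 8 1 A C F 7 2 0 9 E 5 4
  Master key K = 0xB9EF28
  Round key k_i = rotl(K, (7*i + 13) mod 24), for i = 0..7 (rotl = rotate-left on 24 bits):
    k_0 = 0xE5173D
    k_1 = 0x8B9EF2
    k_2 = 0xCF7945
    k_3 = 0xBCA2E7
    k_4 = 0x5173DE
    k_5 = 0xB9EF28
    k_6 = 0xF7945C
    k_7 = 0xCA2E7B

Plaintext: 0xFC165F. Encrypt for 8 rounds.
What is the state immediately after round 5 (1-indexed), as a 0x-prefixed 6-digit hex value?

s_0 = plaintext = 0xFC165F
s_1 = Round(s_0, k_0) = 0x65F467
s_2 = Round(s_1, k_1) = 0x46742E
s_3 = Round(s_2, k_2) = 0x42EAC7
s_4 = Round(s_3, k_3) = 0xAC7B4D
s_5 = Round(s_4, k_4) = 0xB4D5BA
s_6 = Round(s_5, k_5) = 0x5BA93B
s_7 = Round(s_6, k_6) = 0x93BB16
s_8 = Round(s_7, k_7) = 0xB16895

0xB4D5BA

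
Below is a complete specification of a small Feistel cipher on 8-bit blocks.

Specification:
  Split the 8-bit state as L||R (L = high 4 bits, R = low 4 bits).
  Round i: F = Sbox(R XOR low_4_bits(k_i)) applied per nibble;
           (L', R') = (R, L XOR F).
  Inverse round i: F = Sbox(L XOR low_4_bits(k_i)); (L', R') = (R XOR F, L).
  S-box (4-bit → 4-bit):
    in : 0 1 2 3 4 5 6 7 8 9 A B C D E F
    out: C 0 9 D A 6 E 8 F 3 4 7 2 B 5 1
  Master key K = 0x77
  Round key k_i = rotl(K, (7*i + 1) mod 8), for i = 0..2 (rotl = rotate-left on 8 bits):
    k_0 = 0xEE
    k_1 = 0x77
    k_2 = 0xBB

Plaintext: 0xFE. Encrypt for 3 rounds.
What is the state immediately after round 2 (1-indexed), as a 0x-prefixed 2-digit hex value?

s_0 = plaintext = 0xFE
s_1 = Round(s_0, k_0) = 0xE3
s_2 = Round(s_1, k_1) = 0x34
s_3 = Round(s_2, k_2) = 0x42

0x34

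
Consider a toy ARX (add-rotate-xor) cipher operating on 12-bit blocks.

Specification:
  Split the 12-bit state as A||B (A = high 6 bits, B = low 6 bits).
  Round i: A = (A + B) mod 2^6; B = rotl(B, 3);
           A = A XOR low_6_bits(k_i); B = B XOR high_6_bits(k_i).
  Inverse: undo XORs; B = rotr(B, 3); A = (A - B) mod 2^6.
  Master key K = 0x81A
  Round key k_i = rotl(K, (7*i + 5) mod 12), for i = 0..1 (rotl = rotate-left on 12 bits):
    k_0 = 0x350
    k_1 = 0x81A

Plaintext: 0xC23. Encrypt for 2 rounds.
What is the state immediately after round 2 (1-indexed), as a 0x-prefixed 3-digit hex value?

0x3AA

s_0 = plaintext = 0xC23
s_1 = Round(s_0, k_0) = 0x0D1
s_2 = Round(s_1, k_1) = 0x3AA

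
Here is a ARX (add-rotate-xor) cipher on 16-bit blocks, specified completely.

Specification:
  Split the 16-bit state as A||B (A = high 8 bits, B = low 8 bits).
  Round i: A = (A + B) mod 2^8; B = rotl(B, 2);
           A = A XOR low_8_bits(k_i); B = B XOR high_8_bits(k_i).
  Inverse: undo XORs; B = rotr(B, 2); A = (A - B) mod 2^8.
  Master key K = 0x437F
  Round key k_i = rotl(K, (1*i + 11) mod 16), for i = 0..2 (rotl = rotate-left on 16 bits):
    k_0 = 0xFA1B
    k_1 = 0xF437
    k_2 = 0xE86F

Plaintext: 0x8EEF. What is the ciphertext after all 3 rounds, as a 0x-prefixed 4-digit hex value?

0x126F

s_0 = plaintext = 0x8EEF
s_1 = Round(s_0, k_0) = 0x6645
s_2 = Round(s_1, k_1) = 0x9CE1
s_3 = Round(s_2, k_2) = 0x126F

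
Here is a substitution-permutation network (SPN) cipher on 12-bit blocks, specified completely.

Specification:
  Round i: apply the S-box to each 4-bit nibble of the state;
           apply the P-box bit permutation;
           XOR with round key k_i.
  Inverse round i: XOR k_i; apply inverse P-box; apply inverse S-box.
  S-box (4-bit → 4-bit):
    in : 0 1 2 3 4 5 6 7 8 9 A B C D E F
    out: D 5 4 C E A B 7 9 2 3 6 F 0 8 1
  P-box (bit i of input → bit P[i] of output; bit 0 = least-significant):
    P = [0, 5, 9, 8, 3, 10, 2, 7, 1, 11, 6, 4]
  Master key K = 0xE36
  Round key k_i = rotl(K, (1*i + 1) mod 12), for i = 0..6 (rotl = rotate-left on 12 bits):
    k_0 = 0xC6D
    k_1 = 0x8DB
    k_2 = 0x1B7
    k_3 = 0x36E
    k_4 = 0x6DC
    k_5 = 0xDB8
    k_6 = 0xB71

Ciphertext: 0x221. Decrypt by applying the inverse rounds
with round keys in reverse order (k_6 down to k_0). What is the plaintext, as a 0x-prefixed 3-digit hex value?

s_0 = ciphertext = 0x221
s_1 = InvRound(s_0, k_6) = 0x4DE
s_2 = InvRound(s_1, k_5) = 0x725
s_3 = InvRound(s_2, k_4) = 0x386
s_4 = InvRound(s_3, k_3) = 0x289
s_5 = InvRound(s_4, k_2) = 0x814
s_6 = InvRound(s_5, k_1) = 0x10F
s_7 = InvRound(s_6, k_0) = 0x795

0x795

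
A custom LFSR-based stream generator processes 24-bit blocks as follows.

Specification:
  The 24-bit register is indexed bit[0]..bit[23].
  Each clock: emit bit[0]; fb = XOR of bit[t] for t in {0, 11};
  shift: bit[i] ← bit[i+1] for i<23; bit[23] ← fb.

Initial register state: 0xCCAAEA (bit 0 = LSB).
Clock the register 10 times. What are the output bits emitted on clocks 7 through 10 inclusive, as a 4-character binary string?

reg_0 = 0xCCAAEA
clock 1: out=0, reg = 0xE65575
clock 2: out=1, reg = 0xF32ABA
clock 3: out=0, reg = 0xF9955D
clock 4: out=1, reg = 0xFCCAAE
clock 5: out=0, reg = 0xFE6557
clock 6: out=1, reg = 0xFF32AB
clock 7: out=1, reg = 0xFF9955
clock 8: out=1, reg = 0x7FCCAA
clock 9: out=0, reg = 0xBFE655
clock 10: out=1, reg = 0xDFF32A

1101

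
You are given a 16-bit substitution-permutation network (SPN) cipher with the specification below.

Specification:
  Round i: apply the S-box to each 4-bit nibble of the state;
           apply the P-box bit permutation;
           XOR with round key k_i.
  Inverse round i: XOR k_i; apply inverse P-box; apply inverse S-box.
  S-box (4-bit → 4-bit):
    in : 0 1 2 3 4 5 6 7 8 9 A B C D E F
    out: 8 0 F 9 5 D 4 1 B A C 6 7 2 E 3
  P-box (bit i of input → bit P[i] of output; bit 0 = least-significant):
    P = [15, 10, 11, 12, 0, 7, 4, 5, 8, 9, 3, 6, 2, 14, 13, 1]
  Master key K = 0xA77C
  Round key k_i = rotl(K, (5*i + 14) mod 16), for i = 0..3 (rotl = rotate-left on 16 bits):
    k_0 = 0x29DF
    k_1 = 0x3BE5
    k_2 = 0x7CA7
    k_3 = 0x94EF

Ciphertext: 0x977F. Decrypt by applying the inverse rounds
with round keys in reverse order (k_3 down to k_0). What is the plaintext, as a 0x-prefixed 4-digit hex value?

s_0 = ciphertext = 0x977F
s_1 = InvRound(s_0, k_3) = 0x1FB1
s_2 = InvRound(s_1, k_2) = 0x2F61
s_3 = InvRound(s_2, k_1) = 0x71D9
s_4 = InvRound(s_3, k_0) = 0x811A

0x811A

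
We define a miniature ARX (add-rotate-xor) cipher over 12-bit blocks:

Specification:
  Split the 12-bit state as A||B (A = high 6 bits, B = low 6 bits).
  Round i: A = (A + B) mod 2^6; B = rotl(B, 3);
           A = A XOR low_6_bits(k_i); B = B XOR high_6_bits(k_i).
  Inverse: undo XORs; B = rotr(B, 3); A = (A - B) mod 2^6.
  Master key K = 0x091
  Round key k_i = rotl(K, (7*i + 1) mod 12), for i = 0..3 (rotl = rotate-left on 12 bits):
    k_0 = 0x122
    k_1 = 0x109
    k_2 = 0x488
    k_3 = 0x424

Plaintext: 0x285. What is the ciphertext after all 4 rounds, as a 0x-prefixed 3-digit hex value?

s_0 = plaintext = 0x285
s_1 = Round(s_0, k_0) = 0xB6C
s_2 = Round(s_1, k_1) = 0x421
s_3 = Round(s_2, k_2) = 0xE5E
s_4 = Round(s_3, k_3) = 0xCE3

0xCE3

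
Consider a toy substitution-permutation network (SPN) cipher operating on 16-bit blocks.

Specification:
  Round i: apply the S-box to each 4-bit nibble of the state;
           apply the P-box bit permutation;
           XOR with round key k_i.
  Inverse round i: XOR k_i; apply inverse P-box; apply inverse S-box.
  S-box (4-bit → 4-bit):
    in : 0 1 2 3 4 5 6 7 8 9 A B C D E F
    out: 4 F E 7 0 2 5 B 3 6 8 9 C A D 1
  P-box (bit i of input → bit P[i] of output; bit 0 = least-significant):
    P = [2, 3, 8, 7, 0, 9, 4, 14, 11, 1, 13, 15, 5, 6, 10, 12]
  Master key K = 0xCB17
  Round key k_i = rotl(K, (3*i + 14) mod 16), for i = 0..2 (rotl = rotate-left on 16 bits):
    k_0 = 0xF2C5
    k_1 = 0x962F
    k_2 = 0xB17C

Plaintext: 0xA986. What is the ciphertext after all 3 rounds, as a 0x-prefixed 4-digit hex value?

0x7D55

s_0 = plaintext = 0xA986
s_1 = Round(s_0, k_0) = 0xC1C2
s_2 = Round(s_1, k_1) = 0x6BB5
s_3 = Round(s_2, k_2) = 0x7D55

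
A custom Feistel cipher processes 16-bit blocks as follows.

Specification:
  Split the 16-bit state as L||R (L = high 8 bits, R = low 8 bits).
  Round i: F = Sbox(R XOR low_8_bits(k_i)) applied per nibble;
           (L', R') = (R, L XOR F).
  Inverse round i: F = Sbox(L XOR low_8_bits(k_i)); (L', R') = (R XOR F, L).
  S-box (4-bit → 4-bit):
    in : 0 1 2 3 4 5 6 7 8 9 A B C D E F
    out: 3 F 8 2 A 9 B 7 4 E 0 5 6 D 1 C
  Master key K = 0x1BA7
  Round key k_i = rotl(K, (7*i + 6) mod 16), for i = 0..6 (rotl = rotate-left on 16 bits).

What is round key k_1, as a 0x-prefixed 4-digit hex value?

0xE374

K = 0x1BA7
k_0 = rotl(K, (7*0+6) mod 16) = rotl(K, 6) = 0xE9C6
k_1 = rotl(K, (7*1+6) mod 16) = rotl(K, 13) = 0xE374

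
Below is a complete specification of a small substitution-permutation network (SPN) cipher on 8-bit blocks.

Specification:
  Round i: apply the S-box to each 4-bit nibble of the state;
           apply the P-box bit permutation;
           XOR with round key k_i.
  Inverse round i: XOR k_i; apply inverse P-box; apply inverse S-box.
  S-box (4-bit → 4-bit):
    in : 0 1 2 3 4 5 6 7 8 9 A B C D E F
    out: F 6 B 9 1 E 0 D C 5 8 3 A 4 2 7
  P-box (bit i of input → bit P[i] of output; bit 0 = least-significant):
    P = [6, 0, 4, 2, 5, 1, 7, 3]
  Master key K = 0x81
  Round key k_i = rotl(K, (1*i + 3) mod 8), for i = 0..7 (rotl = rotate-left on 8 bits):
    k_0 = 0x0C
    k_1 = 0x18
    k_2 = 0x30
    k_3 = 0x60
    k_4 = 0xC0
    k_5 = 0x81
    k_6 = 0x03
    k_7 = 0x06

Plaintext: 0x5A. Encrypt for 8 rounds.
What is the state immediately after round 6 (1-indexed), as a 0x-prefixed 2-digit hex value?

s_0 = plaintext = 0x5A
s_1 = Round(s_0, k_0) = 0x82
s_2 = Round(s_1, k_1) = 0xD5
s_3 = Round(s_2, k_2) = 0xA5
s_4 = Round(s_3, k_3) = 0x7D
s_5 = Round(s_4, k_4) = 0x78
s_6 = Round(s_5, k_5) = 0x3D
s_7 = Round(s_6, k_6) = 0x3B
s_8 = Round(s_7, k_7) = 0x6F

0x3D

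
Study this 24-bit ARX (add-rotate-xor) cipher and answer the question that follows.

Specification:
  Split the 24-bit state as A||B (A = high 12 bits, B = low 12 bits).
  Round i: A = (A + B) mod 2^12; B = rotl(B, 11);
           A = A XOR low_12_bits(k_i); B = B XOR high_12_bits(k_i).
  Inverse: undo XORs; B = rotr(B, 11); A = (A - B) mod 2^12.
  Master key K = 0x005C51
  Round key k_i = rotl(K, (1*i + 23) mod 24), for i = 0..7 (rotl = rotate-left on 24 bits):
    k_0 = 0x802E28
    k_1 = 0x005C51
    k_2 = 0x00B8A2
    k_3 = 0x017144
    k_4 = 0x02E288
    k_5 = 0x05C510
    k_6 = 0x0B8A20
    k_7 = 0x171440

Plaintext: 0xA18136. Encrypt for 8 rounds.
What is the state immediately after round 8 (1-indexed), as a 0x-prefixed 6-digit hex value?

0x68EDCF

s_0 = plaintext = 0xA18136
s_1 = Round(s_0, k_0) = 0x566899
s_2 = Round(s_1, k_1) = 0x1AEC49
s_3 = Round(s_2, k_2) = 0x555E2F
s_4 = Round(s_3, k_3) = 0x2C0F00
s_5 = Round(s_4, k_4) = 0x3487AE
s_6 = Round(s_5, k_5) = 0xFE638B
s_7 = Round(s_6, k_6) = 0x95197D
s_8 = Round(s_7, k_7) = 0x68EDCF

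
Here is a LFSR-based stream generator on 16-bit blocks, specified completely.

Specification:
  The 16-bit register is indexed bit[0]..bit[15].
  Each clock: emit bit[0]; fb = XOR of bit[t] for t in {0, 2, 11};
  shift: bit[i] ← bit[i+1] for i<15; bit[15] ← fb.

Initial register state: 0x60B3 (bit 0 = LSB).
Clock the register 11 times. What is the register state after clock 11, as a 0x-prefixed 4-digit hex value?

reg_0 = 0x60B3
clock 1: out=1, reg = 0xB059
clock 2: out=1, reg = 0xD82C
clock 3: out=0, reg = 0x6C16
clock 4: out=0, reg = 0x360B
clock 5: out=1, reg = 0x9B05
clock 6: out=1, reg = 0xCD82
clock 7: out=0, reg = 0xE6C1
clock 8: out=1, reg = 0xF360
clock 9: out=0, reg = 0x79B0
clock 10: out=0, reg = 0xBCD8
clock 11: out=0, reg = 0xDE6C

0xDE6C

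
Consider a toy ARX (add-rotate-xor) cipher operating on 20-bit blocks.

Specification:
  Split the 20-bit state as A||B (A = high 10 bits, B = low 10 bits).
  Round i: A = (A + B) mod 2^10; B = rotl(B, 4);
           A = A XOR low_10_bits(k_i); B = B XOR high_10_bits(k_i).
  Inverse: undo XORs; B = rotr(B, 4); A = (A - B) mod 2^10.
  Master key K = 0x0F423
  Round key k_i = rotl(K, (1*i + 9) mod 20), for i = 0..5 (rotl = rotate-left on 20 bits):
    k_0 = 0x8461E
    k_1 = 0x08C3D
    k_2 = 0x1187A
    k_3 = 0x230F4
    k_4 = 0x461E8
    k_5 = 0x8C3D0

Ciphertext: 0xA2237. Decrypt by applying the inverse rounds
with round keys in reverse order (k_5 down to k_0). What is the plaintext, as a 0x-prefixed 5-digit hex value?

s_0 = ciphertext = 0xA2237
s_1 = InvRound(s_0, k_5) = 0xE61C0
s_2 = InvRound(s_1, k_4) = 0x18E0D
s_3 = InvRound(s_2, k_3) = 0x0BC68
s_4 = InvRound(s_3, k_2) = 0x34F82
s_5 = InvRound(s_4, k_1) = 0x1D07A
s_6 = InvRound(s_5, k_0) = 0xE12E6

0xE12E6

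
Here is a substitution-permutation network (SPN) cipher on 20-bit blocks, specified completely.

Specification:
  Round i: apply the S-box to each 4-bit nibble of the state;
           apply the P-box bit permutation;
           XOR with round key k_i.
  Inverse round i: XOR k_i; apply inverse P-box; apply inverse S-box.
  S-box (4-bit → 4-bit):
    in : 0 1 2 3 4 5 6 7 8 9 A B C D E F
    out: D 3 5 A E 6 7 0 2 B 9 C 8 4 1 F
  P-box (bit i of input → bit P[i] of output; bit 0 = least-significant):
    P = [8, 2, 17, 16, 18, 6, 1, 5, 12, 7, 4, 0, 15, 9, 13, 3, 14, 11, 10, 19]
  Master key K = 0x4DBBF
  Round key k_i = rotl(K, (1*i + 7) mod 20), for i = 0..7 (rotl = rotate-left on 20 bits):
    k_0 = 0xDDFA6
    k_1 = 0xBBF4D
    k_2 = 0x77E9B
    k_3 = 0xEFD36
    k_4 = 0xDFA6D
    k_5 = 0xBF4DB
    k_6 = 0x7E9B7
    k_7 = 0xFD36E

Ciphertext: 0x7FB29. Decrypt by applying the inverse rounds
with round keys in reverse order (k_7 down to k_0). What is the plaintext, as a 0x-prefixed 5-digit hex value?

s_0 = ciphertext = 0x7FB29
s_1 = InvRound(s_0, k_7) = 0x3DC58
s_2 = InvRound(s_1, k_6) = 0xDB9F1
s_3 = InvRound(s_2, k_5) = 0x6C702
s_4 = InvRound(s_3, k_4) = 0x4BA4F
s_5 = InvRound(s_4, k_3) = 0x03B32
s_6 = InvRound(s_5, k_2) = 0x2C3A0
s_7 = InvRound(s_6, k_1) = 0xFB933
s_8 = InvRound(s_7, k_0) = 0x25475

0x25475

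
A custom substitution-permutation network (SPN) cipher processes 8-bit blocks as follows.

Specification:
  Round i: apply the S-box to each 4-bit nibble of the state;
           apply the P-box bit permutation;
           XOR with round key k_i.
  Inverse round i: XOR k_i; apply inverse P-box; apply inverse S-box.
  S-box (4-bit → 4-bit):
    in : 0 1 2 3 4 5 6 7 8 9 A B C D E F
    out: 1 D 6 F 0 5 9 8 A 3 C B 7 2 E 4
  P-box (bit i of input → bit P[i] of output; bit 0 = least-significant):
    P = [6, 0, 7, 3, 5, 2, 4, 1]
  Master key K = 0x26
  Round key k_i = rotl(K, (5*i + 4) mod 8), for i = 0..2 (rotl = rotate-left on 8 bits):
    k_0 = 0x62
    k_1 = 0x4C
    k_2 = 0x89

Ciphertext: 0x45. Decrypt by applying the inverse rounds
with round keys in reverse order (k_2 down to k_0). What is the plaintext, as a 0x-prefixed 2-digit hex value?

0xD6

s_0 = ciphertext = 0x45
s_1 = InvRound(s_0, k_2) = 0xD1
s_2 = InvRound(s_1, k_1) = 0x2E
s_3 = InvRound(s_2, k_0) = 0xD6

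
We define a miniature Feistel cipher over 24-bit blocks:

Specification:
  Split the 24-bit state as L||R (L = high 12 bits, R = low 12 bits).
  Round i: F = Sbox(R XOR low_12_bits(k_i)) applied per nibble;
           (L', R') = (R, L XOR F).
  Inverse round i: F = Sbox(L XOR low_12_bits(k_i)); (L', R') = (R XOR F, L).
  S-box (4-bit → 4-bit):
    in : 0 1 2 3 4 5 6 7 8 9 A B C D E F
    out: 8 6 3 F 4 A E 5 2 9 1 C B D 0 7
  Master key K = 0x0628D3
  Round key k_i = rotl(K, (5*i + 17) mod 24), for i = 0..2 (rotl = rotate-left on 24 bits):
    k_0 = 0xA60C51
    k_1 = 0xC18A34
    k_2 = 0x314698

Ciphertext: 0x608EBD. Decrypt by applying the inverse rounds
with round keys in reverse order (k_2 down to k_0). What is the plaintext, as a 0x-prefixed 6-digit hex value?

s_0 = ciphertext = 0x608EBD
s_1 = InvRound(s_0, k_2) = 0x625608
s_2 = InvRound(s_1, k_1) = 0xD6E625
s_3 = InvRound(s_2, k_0) = 0x0D2D6E

0x0D2D6E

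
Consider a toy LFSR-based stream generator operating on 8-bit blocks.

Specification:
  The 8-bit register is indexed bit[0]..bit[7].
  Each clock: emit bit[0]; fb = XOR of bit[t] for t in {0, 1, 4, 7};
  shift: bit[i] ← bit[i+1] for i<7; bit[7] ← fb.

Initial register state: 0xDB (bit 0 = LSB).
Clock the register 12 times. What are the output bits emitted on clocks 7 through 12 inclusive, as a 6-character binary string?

110110

reg_0 = 0xDB
clock 1: out=1, reg = 0x6D
clock 2: out=1, reg = 0xB6
clock 3: out=0, reg = 0xDB
clock 4: out=1, reg = 0x6D
clock 5: out=1, reg = 0xB6
clock 6: out=0, reg = 0xDB
clock 7: out=1, reg = 0x6D
clock 8: out=1, reg = 0xB6
clock 9: out=0, reg = 0xDB
clock 10: out=1, reg = 0x6D
clock 11: out=1, reg = 0xB6
clock 12: out=0, reg = 0xDB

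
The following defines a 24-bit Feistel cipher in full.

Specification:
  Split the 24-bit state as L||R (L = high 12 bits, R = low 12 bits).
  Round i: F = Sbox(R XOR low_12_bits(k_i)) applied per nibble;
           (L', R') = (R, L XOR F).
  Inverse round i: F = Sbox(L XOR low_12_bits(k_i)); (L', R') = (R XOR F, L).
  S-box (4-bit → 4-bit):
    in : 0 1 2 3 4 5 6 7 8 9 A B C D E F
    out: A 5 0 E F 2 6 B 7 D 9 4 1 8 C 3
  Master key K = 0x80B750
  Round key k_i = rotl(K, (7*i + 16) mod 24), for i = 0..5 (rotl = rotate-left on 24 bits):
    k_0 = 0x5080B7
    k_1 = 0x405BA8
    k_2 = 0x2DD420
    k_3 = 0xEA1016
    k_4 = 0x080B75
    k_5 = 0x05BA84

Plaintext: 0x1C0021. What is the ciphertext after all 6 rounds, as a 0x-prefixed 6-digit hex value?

0xEEDE37

s_0 = plaintext = 0x1C0021
s_1 = Round(s_0, k_0) = 0x021B16
s_2 = Round(s_1, k_1) = 0xB16A6D
s_3 = Round(s_2, k_2) = 0xA6D7EE
s_4 = Round(s_3, k_3) = 0x7EE15A
s_5 = Round(s_4, k_4) = 0x15AEED
s_6 = Round(s_5, k_5) = 0xEEDE37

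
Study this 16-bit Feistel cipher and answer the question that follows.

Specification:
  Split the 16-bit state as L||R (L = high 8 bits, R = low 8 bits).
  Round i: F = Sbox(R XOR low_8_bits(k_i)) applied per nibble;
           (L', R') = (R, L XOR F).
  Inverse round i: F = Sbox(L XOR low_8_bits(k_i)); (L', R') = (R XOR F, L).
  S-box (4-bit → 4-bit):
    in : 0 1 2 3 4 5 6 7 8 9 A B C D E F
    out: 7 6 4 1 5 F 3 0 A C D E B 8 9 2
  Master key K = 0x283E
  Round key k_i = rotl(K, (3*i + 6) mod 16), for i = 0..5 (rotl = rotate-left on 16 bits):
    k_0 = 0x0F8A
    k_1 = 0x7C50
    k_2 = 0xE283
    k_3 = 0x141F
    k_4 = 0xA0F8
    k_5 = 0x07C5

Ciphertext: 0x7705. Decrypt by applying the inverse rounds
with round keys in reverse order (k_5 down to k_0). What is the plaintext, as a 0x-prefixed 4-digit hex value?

s_0 = ciphertext = 0x7705
s_1 = InvRound(s_0, k_5) = 0xE177
s_2 = InvRound(s_1, k_4) = 0x1BE1
s_3 = InvRound(s_2, k_3) = 0x941B
s_4 = InvRound(s_3, k_2) = 0x7B94
s_5 = InvRound(s_4, k_1) = 0xDA7B
s_6 = InvRound(s_5, k_0) = 0x8CDA

0x8CDA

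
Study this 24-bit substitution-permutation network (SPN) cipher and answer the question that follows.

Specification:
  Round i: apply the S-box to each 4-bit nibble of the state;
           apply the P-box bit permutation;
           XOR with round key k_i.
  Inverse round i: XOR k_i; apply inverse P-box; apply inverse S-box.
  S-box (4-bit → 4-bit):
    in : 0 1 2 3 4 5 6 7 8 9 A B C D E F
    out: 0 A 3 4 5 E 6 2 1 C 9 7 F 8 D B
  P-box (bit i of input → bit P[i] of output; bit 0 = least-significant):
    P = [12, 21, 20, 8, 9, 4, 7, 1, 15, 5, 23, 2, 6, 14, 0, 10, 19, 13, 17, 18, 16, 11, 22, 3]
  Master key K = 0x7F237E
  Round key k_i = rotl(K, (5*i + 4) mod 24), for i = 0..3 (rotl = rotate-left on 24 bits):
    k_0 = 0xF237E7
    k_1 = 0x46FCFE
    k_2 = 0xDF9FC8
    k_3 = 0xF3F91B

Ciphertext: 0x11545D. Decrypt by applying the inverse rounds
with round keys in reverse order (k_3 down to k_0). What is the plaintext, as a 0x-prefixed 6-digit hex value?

s_0 = ciphertext = 0x11545D
s_1 = InvRound(s_0, k_3) = 0x66AED1
s_2 = InvRound(s_1, k_2) = 0xA2337C
s_3 = InvRound(s_2, k_1) = 0x6D14E1
s_4 = InvRound(s_3, k_0) = 0x8C09A9

0x8C09A9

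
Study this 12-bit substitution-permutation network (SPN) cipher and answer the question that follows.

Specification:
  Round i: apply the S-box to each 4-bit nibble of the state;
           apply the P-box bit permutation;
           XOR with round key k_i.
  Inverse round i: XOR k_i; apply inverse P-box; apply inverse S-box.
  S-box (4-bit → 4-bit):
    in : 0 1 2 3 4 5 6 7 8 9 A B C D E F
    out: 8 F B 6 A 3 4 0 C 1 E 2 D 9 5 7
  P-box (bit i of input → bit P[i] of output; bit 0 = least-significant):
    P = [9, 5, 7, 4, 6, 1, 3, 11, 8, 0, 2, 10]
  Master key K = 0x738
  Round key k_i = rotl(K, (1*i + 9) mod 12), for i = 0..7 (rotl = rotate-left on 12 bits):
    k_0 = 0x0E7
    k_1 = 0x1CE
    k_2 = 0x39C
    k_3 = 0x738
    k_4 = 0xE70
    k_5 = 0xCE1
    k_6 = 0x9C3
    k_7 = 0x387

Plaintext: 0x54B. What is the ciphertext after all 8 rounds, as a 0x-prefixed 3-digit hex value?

0x0C7

s_0 = plaintext = 0x54B
s_1 = Round(s_0, k_0) = 0x9C4
s_2 = Round(s_1, k_1) = 0x8B6
s_3 = Round(s_2, k_2) = 0x71A
s_4 = Round(s_3, k_3) = 0xFC2
s_5 = Round(s_4, k_4) = 0x50D
s_6 = Round(s_5, k_5) = 0x7F0
s_7 = Round(s_6, k_6) = 0x999
s_8 = Round(s_7, k_7) = 0x0C7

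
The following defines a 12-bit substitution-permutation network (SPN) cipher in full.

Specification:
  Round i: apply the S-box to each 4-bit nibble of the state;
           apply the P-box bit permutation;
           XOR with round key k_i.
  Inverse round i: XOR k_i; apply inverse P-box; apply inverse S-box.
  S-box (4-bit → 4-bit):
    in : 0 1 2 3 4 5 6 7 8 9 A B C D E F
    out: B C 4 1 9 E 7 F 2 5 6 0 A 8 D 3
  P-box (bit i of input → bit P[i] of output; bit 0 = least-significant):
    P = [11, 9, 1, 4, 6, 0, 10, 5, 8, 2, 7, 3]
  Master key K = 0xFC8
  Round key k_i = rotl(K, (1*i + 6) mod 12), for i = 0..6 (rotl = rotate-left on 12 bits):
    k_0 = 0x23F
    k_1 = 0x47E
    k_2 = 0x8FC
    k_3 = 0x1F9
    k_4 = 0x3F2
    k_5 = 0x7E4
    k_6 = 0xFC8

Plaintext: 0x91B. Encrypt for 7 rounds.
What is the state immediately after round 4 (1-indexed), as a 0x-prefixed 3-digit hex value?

0x9AE

s_0 = plaintext = 0x91B
s_1 = Round(s_0, k_0) = 0x79F
s_2 = Round(s_1, k_1) = 0xBB2
s_3 = Round(s_2, k_2) = 0x8FE
s_4 = Round(s_3, k_3) = 0x9AE
s_5 = Round(s_4, k_4) = 0xE61
s_6 = Round(s_5, k_5) = 0x23F
s_7 = Round(s_6, k_6) = 0x508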